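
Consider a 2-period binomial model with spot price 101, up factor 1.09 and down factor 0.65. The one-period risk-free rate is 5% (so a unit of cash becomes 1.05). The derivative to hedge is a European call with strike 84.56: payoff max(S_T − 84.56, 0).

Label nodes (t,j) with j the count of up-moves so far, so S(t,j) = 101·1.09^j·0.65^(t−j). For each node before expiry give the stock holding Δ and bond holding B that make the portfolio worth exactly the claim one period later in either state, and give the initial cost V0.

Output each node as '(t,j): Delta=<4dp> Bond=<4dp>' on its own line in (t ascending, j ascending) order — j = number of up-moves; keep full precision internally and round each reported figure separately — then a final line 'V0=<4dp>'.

Risk-neutral probability p* = (R−d)/(u−d) = (1.05−0.65)/(1.09−0.65) = 0.9091.
Terminal values V(2,·): V(2,0)=0.0000, V(2,1)=0.0000, V(2,2)=35.4381
  t=1,j=0: stock 65.6500 → up 71.5585 (V=0.0000), down 42.6725 (V=0.0000). Price 0.0000; hedge Δ=0.0000, bond B=0.0000.
  t=1,j=1: stock 110.0900 → up 119.9981 (V=35.4381), down 71.5585 (V=0.0000). Price 30.6823; hedge Δ=0.7316, bond B=-49.8588.
  t=0,j=0: stock 101.0000 → up 110.0900 (V=30.6823), down 65.6500 (V=0.0000). Price 26.5648; hedge Δ=0.6904, bond B=-43.1678.
Self-financing check: at every node Δ·S+B equals the discounted successor values.

(0,0): Delta=0.6904 Bond=-43.1678
(1,0): Delta=0.0000 Bond=0.0000
(1,1): Delta=0.7316 Bond=-49.8588
V0=26.5648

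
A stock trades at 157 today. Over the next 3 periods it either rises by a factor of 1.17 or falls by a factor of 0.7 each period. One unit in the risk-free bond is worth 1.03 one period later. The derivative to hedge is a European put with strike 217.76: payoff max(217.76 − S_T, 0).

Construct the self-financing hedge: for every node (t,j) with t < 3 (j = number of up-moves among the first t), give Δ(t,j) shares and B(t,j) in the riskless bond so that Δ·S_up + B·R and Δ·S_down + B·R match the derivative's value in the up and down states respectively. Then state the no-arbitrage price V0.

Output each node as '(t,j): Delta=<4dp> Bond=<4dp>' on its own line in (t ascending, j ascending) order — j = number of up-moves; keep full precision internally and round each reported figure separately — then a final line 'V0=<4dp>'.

(0,0): Delta=-0.7878 Bond=176.6419
(1,0): Delta=-1.0000 Bond=205.2597
(1,1): Delta=-0.7340 Bond=172.0485
(2,0): Delta=-1.0000 Bond=211.4175
(2,1): Delta=-1.0000 Bond=211.4175
(2,2): Delta=-0.6664 Bond=162.6976
V0=52.9541

Since d<R<u, set p* = (R−d)/(u−d) = 0.7021; price each node as the discounted p*-expectation of its children.
Payoff layer (t=3): V(3,0)=163.9090, V(3,1)=127.7519, V(3,2)=67.3179, V(3,3)=0.0000
(2,0): S=76.9300. Δ = (V_up−V_dn)/(S_up−S_dn) = (127.7519−163.9090)/(90.0081−53.8510) = -1.0000. V = [p*·127.7519 + (1−p*)·163.9090]/1.03 = 134.4875. B = V − Δ·S = 211.4175.
(2,1): S=128.5830. Δ = (V_up−V_dn)/(S_up−S_dn) = (67.3179−127.7519)/(150.4421−90.0081) = -1.0000. V = [p*·67.3179 + (1−p*)·127.7519]/1.03 = 82.8345. B = V − Δ·S = 211.4175.
(2,2): S=214.9173. Δ = (V_up−V_dn)/(S_up−S_dn) = (0.0000−67.3179)/(251.4532−150.4421) = -0.6664. V = [p*·0.0000 + (1−p*)·67.3179]/1.03 = 19.4681. B = V − Δ·S = 162.6976.
(1,0): S=109.9000. Δ = (V_up−V_dn)/(S_up−S_dn) = (82.8345−134.4875)/(128.5830−76.9300) = -1.0000. V = [p*·82.8345 + (1−p*)·134.4875]/1.03 = 95.3597. B = V − Δ·S = 205.2597.
(1,1): S=183.6900. Δ = (V_up−V_dn)/(S_up−S_dn) = (19.4681−82.8345)/(214.9173−128.5830) = -0.7340. V = [p*·19.4681 + (1−p*)·82.8345]/1.03 = 37.2264. B = V − Δ·S = 172.0485.
(0,0): S=157.0000. Δ = (V_up−V_dn)/(S_up−S_dn) = (37.2264−95.3597)/(183.6900−109.9000) = -0.7878. V = [p*·37.2264 + (1−p*)·95.3597]/1.03 = 52.9541. B = V − Δ·S = 176.6419.
Root portfolio cost Δ·157+B reproduces V0=52.9541.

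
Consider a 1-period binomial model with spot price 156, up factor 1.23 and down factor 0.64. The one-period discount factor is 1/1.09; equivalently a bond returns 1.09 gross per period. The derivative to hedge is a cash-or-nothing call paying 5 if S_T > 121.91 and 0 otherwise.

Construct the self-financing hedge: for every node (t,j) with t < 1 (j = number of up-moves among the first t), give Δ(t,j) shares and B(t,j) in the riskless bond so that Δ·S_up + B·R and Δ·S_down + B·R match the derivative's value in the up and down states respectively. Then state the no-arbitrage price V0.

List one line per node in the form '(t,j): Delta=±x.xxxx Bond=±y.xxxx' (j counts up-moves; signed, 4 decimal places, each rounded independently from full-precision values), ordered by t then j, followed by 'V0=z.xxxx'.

(0,0): Delta=0.0543 Bond=-4.9759
V0=3.4987

Risk-neutral probability p* = (R−d)/(u−d) = (1.09−0.64)/(1.23−0.64) = 0.7627.
Terminal payoffs: V(1,0)=0.0000, V(1,1)=5.0000
Node (0,0) S=156.0000: V=(p*·5.0000+(1−p*)·0.0000)/1.09=3.4987; Δ=(5.0000−0.0000)/(191.8800−99.8400)=0.0543; B=V−Δ·S=-4.9759
The time-0 hedge costs 3.4987, which is the no-arbitrage price.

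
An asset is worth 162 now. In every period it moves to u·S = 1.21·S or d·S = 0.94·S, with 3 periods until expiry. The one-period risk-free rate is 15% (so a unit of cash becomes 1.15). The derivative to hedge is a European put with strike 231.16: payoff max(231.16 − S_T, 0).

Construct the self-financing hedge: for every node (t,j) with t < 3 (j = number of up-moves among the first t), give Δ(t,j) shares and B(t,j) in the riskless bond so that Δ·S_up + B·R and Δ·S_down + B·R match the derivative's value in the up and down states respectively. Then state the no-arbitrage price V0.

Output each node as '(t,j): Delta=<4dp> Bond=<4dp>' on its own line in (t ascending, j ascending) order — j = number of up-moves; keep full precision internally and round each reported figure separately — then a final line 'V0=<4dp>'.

(0,0): Delta=-0.4161 Bond=74.6750
(1,0): Delta=-1.0000 Bond=174.7902
(1,1): Delta=-0.2865 Bond=60.4723
(2,0): Delta=-1.0000 Bond=201.0087
(2,1): Delta=-1.0000 Bond=201.0087
(2,2): Delta=-0.1282 Bond=31.9816
V0=7.2643

Since d<R<u, set p* = (R−d)/(u−d) = 0.7778; price each node as the discounted p*-expectation of its children.
Terminal payoffs: V(3,0)=96.6054, V(3,1)=57.9567, V(3,2)=8.2069, V(3,3)=0.0000
Node (2,0) S=143.1432: V=(p*·57.9567+(1−p*)·96.6054)/1.15=57.8655; Δ=(57.9567−96.6054)/(173.2033−134.5546)=-1.0000; B=V−Δ·S=201.0087
Node (2,1) S=184.2588: V=(p*·8.2069+(1−p*)·57.9567)/1.15=16.7499; Δ=(8.2069−57.9567)/(222.9531−173.2033)=-1.0000; B=V−Δ·S=201.0087
Node (2,2) S=237.1842: V=(p*·0.0000+(1−p*)·8.2069)/1.15=1.5859; Δ=(0.0000−8.2069)/(286.9929−222.9531)=-0.1282; B=V−Δ·S=31.9816
Node (1,0) S=152.2800: V=(p*·16.7499+(1−p*)·57.8655)/1.15=22.5102; Δ=(16.7499−57.8655)/(184.2588−143.1432)=-1.0000; B=V−Δ·S=174.7902
Node (1,1) S=196.0200: V=(p*·1.5859+(1−p*)·16.7499)/1.15=4.3093; Δ=(1.5859−16.7499)/(237.1842−184.2588)=-0.2865; B=V−Δ·S=60.4723
Node (0,0) S=162.0000: V=(p*·4.3093+(1−p*)·22.5102)/1.15=7.2643; Δ=(4.3093−22.5102)/(196.0200−152.2800)=-0.4161; B=V−Δ·S=74.6750
Check: Δ(0,0)·S0 + B(0,0) = 7.2643 = V0.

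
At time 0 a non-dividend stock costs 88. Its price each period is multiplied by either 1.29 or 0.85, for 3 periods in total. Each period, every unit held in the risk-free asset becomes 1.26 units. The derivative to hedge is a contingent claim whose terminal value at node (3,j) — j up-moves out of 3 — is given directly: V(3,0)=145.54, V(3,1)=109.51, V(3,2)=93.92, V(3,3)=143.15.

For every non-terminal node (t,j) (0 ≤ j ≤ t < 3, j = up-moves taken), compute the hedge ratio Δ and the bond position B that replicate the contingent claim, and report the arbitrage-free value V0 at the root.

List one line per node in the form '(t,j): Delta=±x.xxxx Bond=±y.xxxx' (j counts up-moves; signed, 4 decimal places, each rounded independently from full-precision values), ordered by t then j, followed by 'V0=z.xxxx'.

(0,0): Delta=0.6604 Bond=8.8556
(1,0): Delta=-0.4095 Bond=91.1917
(1,1): Delta=0.7120 Bond=5.3019
(2,0): Delta=-1.2879 Bond=170.7487
(2,1): Delta=-0.3672 Bond=110.8151
(2,2): Delta=0.7640 Bond=-0.9392
V0=66.9725

Under the risk-neutral measure, an up-move has probability p* = (R−d)/(u−d) = 0.9318 and values discount at R = 1.26.
Terminal values V(3,·): V(3,0)=145.5400, V(3,1)=109.5100, V(3,2)=93.9200, V(3,3)=143.1500
Node (2,0) S=63.5800: V=(p*·109.5100+(1−p*)·145.5400)/1.26=88.8624; Δ=(109.5100−145.5400)/(82.0182−54.0430)=-1.2879; B=V−Δ·S=170.7487
Node (2,1) S=96.4920: V=(p*·93.9200+(1−p*)·109.5100)/1.26=75.3833; Δ=(93.9200−109.5100)/(124.4747−82.0182)=-0.3672; B=V−Δ·S=110.8151
Node (2,2) S=146.4408: V=(p*·143.1500+(1−p*)·93.9200)/1.26=110.9472; Δ=(143.1500−93.9200)/(188.9086−124.4747)=0.7640; B=V−Δ·S=-0.9392
Node (1,0) S=74.8000: V=(p*·75.3833+(1−p*)·88.8624)/1.26=60.5574; Δ=(75.3833−88.8624)/(96.4920−63.5800)=-0.4095; B=V−Δ·S=91.1917
Node (1,1) S=113.5200: V=(p*·110.9472+(1−p*)·75.3833)/1.26=86.1288; Δ=(110.9472−75.3833)/(146.4408−96.4920)=0.7120; B=V−Δ·S=5.3019
Node (0,0) S=88.0000: V=(p*·86.1288+(1−p*)·60.5574)/1.26=66.9725; Δ=(86.1288−60.5574)/(113.5200−74.8000)=0.6604; B=V−Δ·S=8.8556
Check: Δ(0,0)·S0 + B(0,0) = 66.9725 = V0.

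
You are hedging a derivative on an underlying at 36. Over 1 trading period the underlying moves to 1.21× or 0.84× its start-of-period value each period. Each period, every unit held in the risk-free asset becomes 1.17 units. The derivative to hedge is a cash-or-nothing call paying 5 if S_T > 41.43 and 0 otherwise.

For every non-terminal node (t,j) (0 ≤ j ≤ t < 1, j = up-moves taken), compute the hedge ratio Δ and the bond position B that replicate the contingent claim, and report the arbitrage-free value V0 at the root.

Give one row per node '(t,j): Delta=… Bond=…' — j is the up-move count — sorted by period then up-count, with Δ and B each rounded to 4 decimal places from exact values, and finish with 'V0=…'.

(0,0): Delta=0.3754 Bond=-9.7020
V0=3.8115

Risk-neutral probability p* = (R−d)/(u−d) = (1.17−0.84)/(1.21−0.84) = 0.8919.
Payoff layer (t=1): V(1,0)=0.0000, V(1,1)=5.0000
  t=0,j=0: stock 36.0000 → up 43.5600 (V=5.0000), down 30.2400 (V=0.0000). Price 3.8115; hedge Δ=0.3754, bond B=-9.7020.
Root portfolio cost Δ·36+B reproduces V0=3.8115.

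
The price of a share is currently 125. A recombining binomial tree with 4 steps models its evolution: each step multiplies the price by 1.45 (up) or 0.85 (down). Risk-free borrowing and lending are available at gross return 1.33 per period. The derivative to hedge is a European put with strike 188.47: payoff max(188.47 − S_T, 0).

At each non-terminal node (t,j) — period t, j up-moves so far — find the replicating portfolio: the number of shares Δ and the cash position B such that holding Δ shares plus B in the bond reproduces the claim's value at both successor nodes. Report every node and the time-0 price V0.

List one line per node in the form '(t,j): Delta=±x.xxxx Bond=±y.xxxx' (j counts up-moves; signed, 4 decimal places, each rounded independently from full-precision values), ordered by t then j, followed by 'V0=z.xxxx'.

(0,0): Delta=-0.0441 Bond=6.2029
(1,0): Delta=-0.2353 Bond=28.5676
(1,1): Delta=-0.0160 Bond=3.1704
(2,0): Delta=-0.9843 Bond=105.6418
(2,1): Delta=-0.1255 Bond=21.0831
(2,2): Delta=0.0000 Bond=0.0000
(3,0): Delta=-1.0000 Bond=141.7068
(3,1): Delta=-0.9820 Bond=140.2027
(3,2): Delta=0.0000 Bond=0.0000
(3,3): Delta=0.0000 Bond=0.0000
V0=0.6943

Since d<R<u, set p* = (R−d)/(u−d) = 0.8000; price each node as the discounted p*-expectation of its children.
Terminal payoffs: V(4,0)=123.2192, V(4,1)=77.1598, V(4,2)=0.0000, V(4,3)=0.0000, V(4,4)=0.0000
  t=3,j=0: stock 76.7656 → up 111.3102 (V=77.1598), down 65.2508 (V=123.2192). Price 64.9411; hedge Δ=-1.0000, bond B=141.7068.
  t=3,j=1: stock 130.9531 → up 189.8820 (V=0.0000), down 111.3102 (V=77.1598). Price 11.6030; hedge Δ=-0.9820, bond B=140.2027.
  t=3,j=2: stock 223.3906 → up 323.9164 (V=0.0000), down 189.8820 (V=0.0000). Price 0.0000; hedge Δ=0.0000, bond B=0.0000.
  t=3,j=3: stock 381.0781 → up 552.5633 (V=0.0000), down 323.9164 (V=0.0000). Price 0.0000; hedge Δ=0.0000, bond B=0.0000.
  t=2,j=0: stock 90.3125 → up 130.9531 (V=11.6030), down 76.7656 (V=64.9411). Price 16.7448; hedge Δ=-0.9843, bond B=105.6418.
  t=2,j=1: stock 154.0625 → up 223.3906 (V=0.0000), down 130.9531 (V=11.6030). Price 1.7448; hedge Δ=-0.1255, bond B=21.0831.
  t=2,j=2: stock 262.8125 → up 381.0781 (V=0.0000), down 223.3906 (V=0.0000). Price 0.0000; hedge Δ=0.0000, bond B=0.0000.
  t=1,j=0: stock 106.2500 → up 154.0625 (V=1.7448), down 90.3125 (V=16.7448). Price 3.5675; hedge Δ=-0.2353, bond B=28.5676.
  t=1,j=1: stock 181.2500 → up 262.8125 (V=0.0000), down 154.0625 (V=1.7448). Price 0.2624; hedge Δ=-0.0160, bond B=3.1704.
  t=0,j=0: stock 125.0000 → up 181.2500 (V=0.2624), down 106.2500 (V=3.5675). Price 0.6943; hedge Δ=-0.0441, bond B=6.2029.
Each (Δ,B) replicates both successor values, so the strategy is self-financing and V0 is arbitrage-free.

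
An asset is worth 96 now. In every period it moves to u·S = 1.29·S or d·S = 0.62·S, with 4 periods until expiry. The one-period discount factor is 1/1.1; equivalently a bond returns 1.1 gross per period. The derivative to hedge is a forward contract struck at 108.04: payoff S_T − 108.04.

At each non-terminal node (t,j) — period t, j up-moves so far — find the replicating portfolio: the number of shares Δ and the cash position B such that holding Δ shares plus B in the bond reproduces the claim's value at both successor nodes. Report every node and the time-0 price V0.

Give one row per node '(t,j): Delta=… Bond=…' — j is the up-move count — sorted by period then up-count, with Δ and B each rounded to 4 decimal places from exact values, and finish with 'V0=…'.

(0,0): Delta=1.0000 Bond=-73.7928
(1,0): Delta=1.0000 Bond=-81.1721
(1,1): Delta=1.0000 Bond=-81.1721
(2,0): Delta=1.0000 Bond=-89.2893
(2,1): Delta=1.0000 Bond=-89.2893
(2,2): Delta=1.0000 Bond=-89.2893
(3,0): Delta=1.0000 Bond=-98.2182
(3,1): Delta=1.0000 Bond=-98.2182
(3,2): Delta=1.0000 Bond=-98.2182
(3,3): Delta=1.0000 Bond=-98.2182
V0=22.2072

Risk-neutral probability p* = (R−d)/(u−d) = (1.1−0.62)/(1.29−0.62) = 0.7164.
At expiry t=4: V(4,0)=-93.8547, V(4,1)=-78.5255, V(4,2)=-46.6307, V(4,3)=19.7309, V(4,4)=157.8060
(3,0): S=22.8795. Δ = (V_up−V_dn)/(S_up−S_dn) = (-78.5255−-93.8547)/(29.5145−14.1853) = 1.0000. V = [p*·-78.5255 + (1−p*)·-93.8547]/1.1 = -75.3387. B = V − Δ·S = -98.2182.
(3,1): S=47.6041. Δ = (V_up−V_dn)/(S_up−S_dn) = (-46.6307−-78.5255)/(61.4093−29.5145) = 1.0000. V = [p*·-46.6307 + (1−p*)·-78.5255]/1.1 = -50.6141. B = V − Δ·S = -98.2182.
(3,2): S=99.0472. Δ = (V_up−V_dn)/(S_up−S_dn) = (19.7309−-46.6307)/(127.7709−61.4093) = 1.0000. V = [p*·19.7309 + (1−p*)·-46.6307]/1.1 = 0.8291. B = V − Δ·S = -98.2182.
(3,3): S=206.0821. Δ = (V_up−V_dn)/(S_up−S_dn) = (157.8060−19.7309)/(265.8460−127.7709) = 1.0000. V = [p*·157.8060 + (1−p*)·19.7309]/1.1 = 107.8640. B = V − Δ·S = -98.2182.
(2,0): S=36.9024. Δ = (V_up−V_dn)/(S_up−S_dn) = (-50.6141−-75.3387)/(47.6041−22.8795) = 1.0000. V = [p*·-50.6141 + (1−p*)·-75.3387]/1.1 = -52.3869. B = V − Δ·S = -89.2893.
(2,1): S=76.7808. Δ = (V_up−V_dn)/(S_up−S_dn) = (0.8291−-50.6141)/(99.0472−47.6041) = 1.0000. V = [p*·0.8291 + (1−p*)·-50.6141]/1.1 = -12.5085. B = V − Δ·S = -89.2893.
(2,2): S=159.7536. Δ = (V_up−V_dn)/(S_up−S_dn) = (107.8640−0.8291)/(206.0821−99.0472) = 1.0000. V = [p*·107.8640 + (1−p*)·0.8291]/1.1 = 70.4643. B = V − Δ·S = -89.2893.
(1,0): S=59.5200. Δ = (V_up−V_dn)/(S_up−S_dn) = (-12.5085−-52.3869)/(76.7808−36.9024) = 1.0000. V = [p*·-12.5085 + (1−p*)·-52.3869]/1.1 = -21.6521. B = V − Δ·S = -81.1721.
(1,1): S=123.8400. Δ = (V_up−V_dn)/(S_up−S_dn) = (70.4643−-12.5085)/(159.7536−76.7808) = 1.0000. V = [p*·70.4643 + (1−p*)·-12.5085]/1.1 = 42.6679. B = V − Δ·S = -81.1721.
(0,0): S=96.0000. Δ = (V_up−V_dn)/(S_up−S_dn) = (42.6679−-21.6521)/(123.8400−59.5200) = 1.0000. V = [p*·42.6679 + (1−p*)·-21.6521]/1.1 = 22.2072. B = V − Δ·S = -73.7928.
Root portfolio cost Δ·96+B reproduces V0=22.2072.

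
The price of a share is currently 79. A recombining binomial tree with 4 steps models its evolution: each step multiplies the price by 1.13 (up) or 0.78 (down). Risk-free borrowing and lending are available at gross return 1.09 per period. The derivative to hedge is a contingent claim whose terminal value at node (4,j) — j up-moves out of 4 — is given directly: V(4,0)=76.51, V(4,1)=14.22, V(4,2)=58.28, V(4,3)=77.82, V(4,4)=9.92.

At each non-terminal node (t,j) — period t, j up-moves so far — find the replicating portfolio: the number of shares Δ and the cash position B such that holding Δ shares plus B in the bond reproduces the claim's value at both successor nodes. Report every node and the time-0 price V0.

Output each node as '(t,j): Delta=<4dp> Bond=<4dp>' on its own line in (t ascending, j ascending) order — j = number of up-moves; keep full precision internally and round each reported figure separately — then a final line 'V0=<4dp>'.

The replicating-portfolio and risk-neutral prices coincide; use p* = (1.09−0.78)/(1.13−0.78) = 0.8857 for the latter.
At expiry t=4: V(4,0)=76.5100, V(4,1)=14.2200, V(4,2)=58.2800, V(4,3)=77.8200, V(4,4)=9.9200
Node (3,0) S=37.4896: V=(p*·14.2200+(1−p*)·76.5100)/1.09=19.5769; Δ=(14.2200−76.5100)/(42.3633−29.2419)=-4.7472; B=V−Δ·S=197.5484
Node (3,1) S=54.3119: V=(p*·58.2800+(1−p*)·14.2200)/1.09=48.8482; Δ=(58.2800−14.2200)/(61.3724−42.3633)=2.3178; B=V−Δ·S=-77.0375
Node (3,2) S=78.6826: V=(p*·77.8200+(1−p*)·58.2800)/1.09=69.3457; Δ=(77.8200−58.2800)/(88.9113−61.3724)=0.7095; B=V−Δ·S=13.5172
Node (3,3) S=113.9889: V=(p*·9.9200+(1−p*)·77.8200)/1.09=16.2202; Δ=(9.9200−77.8200)/(128.8074−88.9113)=-1.7019; B=V−Δ·S=210.2202
Node (2,0) S=48.0636: V=(p*·48.8482+(1−p*)·19.5769)/1.09=41.7458; Δ=(48.8482−19.5769)/(54.3119−37.4896)=1.7400; B=V−Δ·S=-41.8865
Node (2,1) S=69.6306: V=(p*·69.3457+(1−p*)·48.8482)/1.09=61.4708; Δ=(69.3457−48.8482)/(78.6826−54.3119)=0.8411; B=V−Δ·S=2.9065
Node (2,2) S=100.8751: V=(p*·16.2202+(1−p*)·69.3457)/1.09=20.4511; Δ=(16.2202−69.3457)/(113.9889−78.6826)=-1.5047; B=V−Δ·S=172.2384
Node (1,0) S=61.6200: V=(p*·61.4708+(1−p*)·41.7458)/1.09=54.3271; Δ=(61.4708−41.7458)/(69.6306−48.0636)=0.9146; B=V−Δ·S=-2.0300
Node (1,1) S=89.2700: V=(p*·20.4511+(1−p*)·61.4708)/1.09=23.0633; Δ=(20.4511−61.4708)/(100.8751−69.6306)=-1.3129; B=V−Δ·S=140.2625
Node (0,0) S=79.0000: V=(p*·23.0633+(1−p*)·54.3271)/1.09=24.4370; Δ=(23.0633−54.3271)/(89.2700−61.6200)=-1.1307; B=V−Δ·S=113.7620
Check: Δ(0,0)·S0 + B(0,0) = 24.4370 = V0.

(0,0): Delta=-1.1307 Bond=113.7620
(1,0): Delta=0.9146 Bond=-2.0300
(1,1): Delta=-1.3129 Bond=140.2625
(2,0): Delta=1.7400 Bond=-41.8865
(2,1): Delta=0.8411 Bond=2.9065
(2,2): Delta=-1.5047 Bond=172.2384
(3,0): Delta=-4.7472 Bond=197.5484
(3,1): Delta=2.3178 Bond=-77.0375
(3,2): Delta=0.7095 Bond=13.5172
(3,3): Delta=-1.7019 Bond=210.2202
V0=24.4370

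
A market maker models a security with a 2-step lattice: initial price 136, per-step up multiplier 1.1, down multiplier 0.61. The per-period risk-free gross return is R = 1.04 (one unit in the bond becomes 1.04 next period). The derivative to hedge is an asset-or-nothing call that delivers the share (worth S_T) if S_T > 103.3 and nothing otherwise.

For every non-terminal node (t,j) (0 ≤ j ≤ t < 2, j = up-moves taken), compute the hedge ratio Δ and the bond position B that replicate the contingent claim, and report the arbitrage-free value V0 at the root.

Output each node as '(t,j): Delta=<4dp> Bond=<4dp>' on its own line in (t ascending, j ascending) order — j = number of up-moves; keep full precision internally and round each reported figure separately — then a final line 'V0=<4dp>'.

Since d<R<u, set p* = (R−d)/(u−d) = 0.8776; price each node as the discounted p*-expectation of its children.
At expiry t=2: V(2,0)=0.0000, V(2,1)=0.0000, V(2,2)=164.5600
Node (1,0) S=82.9600: V=(p*·0.0000+(1−p*)·0.0000)/1.04=0.0000; Δ=(0.0000−0.0000)/(91.2560−50.6056)=0.0000; B=V−Δ·S=0.0000
Node (1,1) S=149.6000: V=(p*·164.5600+(1−p*)·0.0000)/1.04=138.8556; Δ=(164.5600−0.0000)/(164.5600−91.2560)=2.2449; B=V−Δ·S=-196.9812
Node (0,0) S=136.0000: V=(p*·138.8556+(1−p*)·0.0000)/1.04=117.1662; Δ=(138.8556−0.0000)/(149.6000−82.9600)=2.0837; B=V−Δ·S=-166.2125
Root portfolio cost Δ·136+B reproduces V0=117.1662.

(0,0): Delta=2.0837 Bond=-166.2125
(1,0): Delta=0.0000 Bond=0.0000
(1,1): Delta=2.2449 Bond=-196.9812
V0=117.1662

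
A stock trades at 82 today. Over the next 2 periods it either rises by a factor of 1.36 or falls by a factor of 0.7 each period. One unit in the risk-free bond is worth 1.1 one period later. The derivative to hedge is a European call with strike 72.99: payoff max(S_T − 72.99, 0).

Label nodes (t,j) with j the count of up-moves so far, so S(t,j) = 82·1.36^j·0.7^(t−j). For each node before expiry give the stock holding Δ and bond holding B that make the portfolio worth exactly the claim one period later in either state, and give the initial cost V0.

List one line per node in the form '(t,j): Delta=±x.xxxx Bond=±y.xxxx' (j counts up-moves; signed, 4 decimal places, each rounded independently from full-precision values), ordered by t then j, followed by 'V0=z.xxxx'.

(0,0): Delta=0.7829 Bond=-38.3110
(1,0): Delta=0.1339 Bond=-4.8923
(1,1): Delta=1.0000 Bond=-66.3545
V0=25.8857

The replicating-portfolio and risk-neutral prices coincide; use p* = (1.1−0.7)/(1.36−0.7) = 0.6061 for the latter.
Terminal payoffs: V(2,0)=0.0000, V(2,1)=5.0740, V(2,2)=78.6772
(1,0): S=57.4000. Δ = (V_up−V_dn)/(S_up−S_dn) = (5.0740−0.0000)/(78.0640−40.1800) = 0.1339. V = [p*·5.0740 + (1−p*)·0.0000]/1.1 = 2.7956. B = V − Δ·S = -4.8923.
(1,1): S=111.5200. Δ = (V_up−V_dn)/(S_up−S_dn) = (78.6772−5.0740)/(151.6672−78.0640) = 1.0000. V = [p*·78.6772 + (1−p*)·5.0740]/1.1 = 45.1655. B = V − Δ·S = -66.3545.
(0,0): S=82.0000. Δ = (V_up−V_dn)/(S_up−S_dn) = (45.1655−2.7956)/(111.5200−57.4000) = 0.7829. V = [p*·45.1655 + (1−p*)·2.7956]/1.1 = 25.8857. B = V − Δ·S = -38.3110.
Check: Δ(0,0)·S0 + B(0,0) = 25.8857 = V0.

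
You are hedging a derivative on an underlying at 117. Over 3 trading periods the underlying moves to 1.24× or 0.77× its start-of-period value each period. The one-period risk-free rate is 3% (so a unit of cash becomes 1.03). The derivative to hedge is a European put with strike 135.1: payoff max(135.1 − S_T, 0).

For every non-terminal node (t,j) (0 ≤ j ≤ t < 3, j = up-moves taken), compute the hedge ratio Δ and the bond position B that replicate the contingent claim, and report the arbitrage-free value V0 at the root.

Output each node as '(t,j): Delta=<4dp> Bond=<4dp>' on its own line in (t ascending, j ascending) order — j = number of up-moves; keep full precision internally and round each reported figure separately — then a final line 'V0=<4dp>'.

The replicating-portfolio and risk-neutral prices coincide; use p* = (1.03−0.77)/(1.24−0.77) = 0.5532 for the latter.
Terminal payoffs: V(3,0)=81.6856, V(3,1)=49.0821, V(3,2)=0.0000, V(3,3)=0.0000
Node (2,0) S=69.3693: V=(p*·49.0821+(1−p*)·81.6856)/1.03=61.7957; Δ=(49.0821−81.6856)/(86.0179−53.4144)=-1.0000; B=V−Δ·S=131.1650
Node (2,1) S=111.7116: V=(p*·0.0000+(1−p*)·49.0821)/1.03=21.2915; Δ=(0.0000−49.0821)/(138.5224−86.0179)=-0.9348; B=V−Δ·S=125.7215
Node (2,2) S=179.8992: V=(p*·0.0000+(1−p*)·0.0000)/1.03=0.0000; Δ=(0.0000−0.0000)/(223.0750−138.5224)=0.0000; B=V−Δ·S=0.0000
Node (1,0) S=90.0900: V=(p*·21.2915+(1−p*)·61.7957)/1.03=38.2419; Δ=(21.2915−61.7957)/(111.7116−69.3693)=-0.9566; B=V−Δ·S=124.4211
Node (1,1) S=145.0800: V=(p*·0.0000+(1−p*)·21.2915)/1.03=9.2362; Δ=(0.0000−21.2915)/(179.8992−111.7116)=-0.3122; B=V−Δ·S=54.5373
Node (0,0) S=117.0000: V=(p*·9.2362+(1−p*)·38.2419)/1.03=21.5497; Δ=(9.2362−38.2419)/(145.0800−90.0900)=-0.5275; B=V−Δ·S=83.2640
Each (Δ,B) replicates both successor values, so the strategy is self-financing and V0 is arbitrage-free.

(0,0): Delta=-0.5275 Bond=83.2640
(1,0): Delta=-0.9566 Bond=124.4211
(1,1): Delta=-0.3122 Bond=54.5373
(2,0): Delta=-1.0000 Bond=131.1650
(2,1): Delta=-0.9348 Bond=125.7215
(2,2): Delta=0.0000 Bond=0.0000
V0=21.5497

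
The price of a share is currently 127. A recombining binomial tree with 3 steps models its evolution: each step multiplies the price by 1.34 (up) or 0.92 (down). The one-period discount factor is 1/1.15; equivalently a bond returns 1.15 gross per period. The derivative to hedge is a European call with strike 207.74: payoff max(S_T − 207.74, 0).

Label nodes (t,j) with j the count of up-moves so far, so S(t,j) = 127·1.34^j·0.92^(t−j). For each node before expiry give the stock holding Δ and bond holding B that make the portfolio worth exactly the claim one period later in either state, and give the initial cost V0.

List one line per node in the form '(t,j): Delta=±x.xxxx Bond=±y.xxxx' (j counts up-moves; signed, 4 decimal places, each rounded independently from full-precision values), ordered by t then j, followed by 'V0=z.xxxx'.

The replicating-portfolio and risk-neutral prices coincide; use p* = (1.15−0.92)/(1.34−0.92) = 0.5476 for the latter.
Terminal values V(3,·): V(3,0)=0.0000, V(3,1)=0.0000, V(3,2)=2.0579, V(3,3)=97.8352
(2,0): S=107.4928. Δ = (V_up−V_dn)/(S_up−S_dn) = (0.0000−0.0000)/(144.0404−98.8934) = 0.0000. V = [p*·0.0000 + (1−p*)·0.0000]/1.15 = 0.0000. B = V − Δ·S = 0.0000.
(2,1): S=156.5656. Δ = (V_up−V_dn)/(S_up−S_dn) = (2.0579−0.0000)/(209.7979−144.0404) = 0.0313. V = [p*·2.0579 + (1−p*)·0.0000]/1.15 = 0.9800. B = V − Δ·S = -3.9198.
(2,2): S=228.0412. Δ = (V_up−V_dn)/(S_up−S_dn) = (97.8352−2.0579)/(305.5752−209.7979) = 1.0000. V = [p*·97.8352 + (1−p*)·2.0579]/1.15 = 47.3977. B = V − Δ·S = -180.6435.
(1,0): S=116.8400. Δ = (V_up−V_dn)/(S_up−S_dn) = (0.9800−0.0000)/(156.5656−107.4928) = 0.0200. V = [p*·0.9800 + (1−p*)·0.0000]/1.15 = 0.4666. B = V − Δ·S = -1.8666.
(1,1): S=170.1800. Δ = (V_up−V_dn)/(S_up−S_dn) = (47.3977−0.9800)/(228.0412−156.5656) = 0.6494. V = [p*·47.3977 + (1−p*)·0.9800]/1.15 = 22.9558. B = V − Δ·S = -87.5627.
(0,0): S=127.0000. Δ = (V_up−V_dn)/(S_up−S_dn) = (22.9558−0.4666)/(170.1800−116.8400) = 0.4216. V = [p*·22.9558 + (1−p*)·0.4666]/1.15 = 11.1149. B = V − Δ·S = -42.4308.
Each (Δ,B) replicates both successor values, so the strategy is self-financing and V0 is arbitrage-free.

(0,0): Delta=0.4216 Bond=-42.4308
(1,0): Delta=0.0200 Bond=-1.8666
(1,1): Delta=0.6494 Bond=-87.5627
(2,0): Delta=0.0000 Bond=0.0000
(2,1): Delta=0.0313 Bond=-3.9198
(2,2): Delta=1.0000 Bond=-180.6435
V0=11.1149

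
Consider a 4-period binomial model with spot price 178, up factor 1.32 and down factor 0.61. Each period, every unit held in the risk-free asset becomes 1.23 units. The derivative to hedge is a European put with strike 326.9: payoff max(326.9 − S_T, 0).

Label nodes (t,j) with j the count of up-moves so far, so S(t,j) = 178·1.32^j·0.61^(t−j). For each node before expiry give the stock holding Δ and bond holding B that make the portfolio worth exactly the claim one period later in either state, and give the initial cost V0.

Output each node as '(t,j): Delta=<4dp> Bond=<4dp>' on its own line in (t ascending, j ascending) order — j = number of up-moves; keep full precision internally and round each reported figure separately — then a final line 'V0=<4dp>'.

No-arbitrage ⇒ martingale measure with p* = (R−d)/(u−d) = 0.8732.
Terminal payoffs: V(4,0)=302.2544, V(4,1)=273.5685, V(4,2)=211.4942, V(4,3)=77.1695, V(4,4)=0.0000
  t=3,j=0: stock 40.4026 → up 53.3315 (V=273.5685), down 24.6456 (V=302.2544). Price 225.3697; hedge Δ=-1.0000, bond B=265.7724.
  t=3,j=1: stock 87.4286 → up 115.4058 (V=211.4942), down 53.3315 (V=273.5685). Price 178.3437; hedge Δ=-1.0000, bond B=265.7724.
  t=3,j=2: stock 189.1898 → up 249.7305 (V=77.1695), down 115.4058 (V=211.4942). Price 76.5826; hedge Δ=-1.0000, bond B=265.7724.
  t=3,j=3: stock 409.3943 → up 540.4005 (V=0.0000), down 249.7305 (V=77.1695). Price 7.9529; hedge Δ=-0.2655, bond B=116.6423.
  t=2,j=0: stock 66.2338 → up 87.4286 (V=178.3437), down 40.4026 (V=225.3697). Price 149.8413; hedge Δ=-1.0000, bond B=216.0751.
  t=2,j=1: stock 143.3256 → up 189.1898 (V=76.5826), down 87.4286 (V=178.3437). Price 72.7495; hedge Δ=-1.0000, bond B=216.0751.
  t=2,j=2: stock 310.1472 → up 409.3943 (V=7.9529), down 189.1898 (V=76.5826). Price 13.5386; hedge Δ=-0.3117, bond B=110.2001.
  t=1,j=0: stock 108.5800 → up 143.3256 (V=72.7495), down 66.2338 (V=149.8413). Price 67.0908; hedge Δ=-1.0000, bond B=175.6708.
  t=1,j=1: stock 234.9600 → up 310.1472 (V=13.5386), down 143.3256 (V=72.7495). Price 17.1091; hedge Δ=-0.3549, bond B=100.5048.
  t=0,j=0: stock 178.0000 → up 234.9600 (V=17.1091), down 108.5800 (V=67.0908). Price 19.0608; hedge Δ=-0.3955, bond B=89.4576.
Self-financing check: at every node Δ·S+B equals the discounted successor values.

(0,0): Delta=-0.3955 Bond=89.4576
(1,0): Delta=-1.0000 Bond=175.6708
(1,1): Delta=-0.3549 Bond=100.5048
(2,0): Delta=-1.0000 Bond=216.0751
(2,1): Delta=-1.0000 Bond=216.0751
(2,2): Delta=-0.3117 Bond=110.2001
(3,0): Delta=-1.0000 Bond=265.7724
(3,1): Delta=-1.0000 Bond=265.7724
(3,2): Delta=-1.0000 Bond=265.7724
(3,3): Delta=-0.2655 Bond=116.6423
V0=19.0608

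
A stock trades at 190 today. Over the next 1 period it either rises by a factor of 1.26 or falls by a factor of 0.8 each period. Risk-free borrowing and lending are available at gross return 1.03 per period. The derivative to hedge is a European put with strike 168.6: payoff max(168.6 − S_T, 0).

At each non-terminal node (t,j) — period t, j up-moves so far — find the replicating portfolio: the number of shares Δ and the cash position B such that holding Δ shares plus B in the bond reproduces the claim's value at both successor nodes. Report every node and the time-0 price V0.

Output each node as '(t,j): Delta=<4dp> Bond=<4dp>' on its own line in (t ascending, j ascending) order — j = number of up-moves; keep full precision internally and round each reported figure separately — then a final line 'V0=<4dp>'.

(0,0): Delta=-0.1899 Bond=44.1452
V0=8.0583

Risk-neutral probability p* = (R−d)/(u−d) = (1.03−0.8)/(1.26−0.8) = 0.5000.
Terminal payoffs: V(1,0)=16.6000, V(1,1)=0.0000
  t=0,j=0: stock 190.0000 → up 239.4000 (V=0.0000), down 152.0000 (V=16.6000). Price 8.0583; hedge Δ=-0.1899, bond B=44.1452.
Check: Δ(0,0)·S0 + B(0,0) = 8.0583 = V0.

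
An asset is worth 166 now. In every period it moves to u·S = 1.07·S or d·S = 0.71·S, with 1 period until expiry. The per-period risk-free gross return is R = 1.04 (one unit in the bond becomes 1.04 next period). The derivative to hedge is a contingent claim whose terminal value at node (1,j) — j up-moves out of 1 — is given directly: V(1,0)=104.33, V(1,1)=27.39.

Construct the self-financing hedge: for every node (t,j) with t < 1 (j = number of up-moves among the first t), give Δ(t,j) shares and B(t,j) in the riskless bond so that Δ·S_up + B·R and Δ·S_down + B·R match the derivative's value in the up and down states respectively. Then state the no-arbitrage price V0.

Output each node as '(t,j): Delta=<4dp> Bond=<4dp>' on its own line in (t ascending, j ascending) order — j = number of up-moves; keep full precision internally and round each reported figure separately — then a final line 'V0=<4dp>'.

(0,0): Delta=-1.2875 Bond=246.2238
V0=32.5016

The replicating-portfolio and risk-neutral prices coincide; use p* = (1.04−0.71)/(1.07−0.71) = 0.9167 for the latter.
At expiry t=1: V(1,0)=104.3300, V(1,1)=27.3900
Node (0,0) S=166.0000: V=(p*·27.3900+(1−p*)·104.3300)/1.04=32.5016; Δ=(27.3900−104.3300)/(177.6200−117.8600)=-1.2875; B=V−Δ·S=246.2238
Each (Δ,B) replicates both successor values, so the strategy is self-financing and V0 is arbitrage-free.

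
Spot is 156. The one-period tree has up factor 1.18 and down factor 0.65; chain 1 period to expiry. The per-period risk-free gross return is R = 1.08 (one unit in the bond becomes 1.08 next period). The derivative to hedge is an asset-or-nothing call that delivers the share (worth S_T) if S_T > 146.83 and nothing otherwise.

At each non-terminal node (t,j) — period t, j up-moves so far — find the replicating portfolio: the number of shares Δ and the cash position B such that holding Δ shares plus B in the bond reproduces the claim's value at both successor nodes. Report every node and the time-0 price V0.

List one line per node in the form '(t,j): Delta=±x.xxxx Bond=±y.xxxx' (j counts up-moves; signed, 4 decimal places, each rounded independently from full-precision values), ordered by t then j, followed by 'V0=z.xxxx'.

The replicating-portfolio and risk-neutral prices coincide; use p* = (1.08−0.65)/(1.18−0.65) = 0.8113 for the latter.
Terminal payoffs: V(1,0)=0.0000, V(1,1)=184.0800
Node (0,0) S=156.0000: V=(p*·184.0800+(1−p*)·0.0000)/1.08=138.2851; Δ=(184.0800−0.0000)/(184.0800−101.4000)=2.2264; B=V−Δ·S=-209.0356
Check: Δ(0,0)·S0 + B(0,0) = 138.2851 = V0.

(0,0): Delta=2.2264 Bond=-209.0356
V0=138.2851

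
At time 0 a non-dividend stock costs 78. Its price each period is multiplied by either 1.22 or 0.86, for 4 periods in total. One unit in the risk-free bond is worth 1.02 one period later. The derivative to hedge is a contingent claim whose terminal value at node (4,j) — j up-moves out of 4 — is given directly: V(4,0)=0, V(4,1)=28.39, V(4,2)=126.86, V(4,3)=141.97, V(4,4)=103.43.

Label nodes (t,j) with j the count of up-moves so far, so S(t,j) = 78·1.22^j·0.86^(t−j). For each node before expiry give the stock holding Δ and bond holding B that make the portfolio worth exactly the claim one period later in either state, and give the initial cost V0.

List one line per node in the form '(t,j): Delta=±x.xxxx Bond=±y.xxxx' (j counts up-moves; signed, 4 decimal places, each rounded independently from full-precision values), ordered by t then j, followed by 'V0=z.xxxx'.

(0,0): Delta=1.5766 Bond=-42.7947
(1,0): Delta=2.4030 Bond=-99.0840
(1,1): Delta=0.8485 Bond=25.6412
(2,0): Delta=2.8105 Bond=-124.5758
(2,1): Delta=2.0439 Bond=-71.6780
(2,2): Delta=-0.2049 Bond=148.4440
(3,0): Delta=1.5895 Bond=-66.4907
(3,1): Delta=3.8864 Bond=-202.7881
(3,2): Delta=0.4204 Bond=88.9842
(3,3): Delta=-0.7558 Bond=229.4488
V0=80.1826

Risk-neutral probability p* = (R−d)/(u−d) = (1.02−0.86)/(1.22−0.86) = 0.4444.
Terminal values V(4,·): V(4,0)=0.0000, V(4,1)=28.3900, V(4,2)=126.8600, V(4,3)=141.9700, V(4,4)=103.4300
  t=3,j=0: stock 49.6124 → up 60.5271 (V=28.3900), down 42.6666 (V=0.0000). Price 12.3704; hedge Δ=1.5895, bond B=-66.4907.
  t=3,j=1: stock 70.3803 → up 85.8640 (V=126.8600), down 60.5271 (V=28.3900). Price 70.7397; hedge Δ=3.8864, bond B=-202.7881.
  t=3,j=2: stock 99.8419 → up 121.8071 (V=141.9700), down 85.8640 (V=126.8600). Price 130.9564; hedge Δ=0.4204, bond B=88.9842.
  t=3,j=3: stock 141.6361 → up 172.7961 (V=103.4300), down 121.8071 (V=141.9700). Price 122.3932; hedge Δ=-0.7558, bond B=229.4488.
  t=2,j=0: stock 57.6888 → up 70.3803 (V=70.7397), down 49.6124 (V=12.3704). Price 37.5611; hedge Δ=2.8105, bond B=-124.5758.
  t=2,j=1: stock 81.8376 → up 99.8419 (V=130.9564), down 70.3803 (V=70.7397). Price 95.5908; hedge Δ=2.0439, bond B=-71.6780.
  t=2,j=2: stock 116.0952 → up 141.6361 (V=122.3932), down 99.8419 (V=130.9564). Price 124.6574; hedge Δ=-0.2049, bond B=148.4440.
  t=1,j=0: stock 67.0800 → up 81.8376 (V=95.5908), down 57.6888 (V=37.5611). Price 62.1099; hedge Δ=2.4030, bond B=-99.0840.
  t=1,j=1: stock 95.1600 → up 116.0952 (V=124.6574), down 81.8376 (V=95.5908). Price 106.3817; hedge Δ=0.8485, bond B=25.6412.
  t=0,j=0: stock 78.0000 → up 95.1600 (V=106.3817), down 67.0800 (V=62.1099). Price 80.1826; hedge Δ=1.5766, bond B=-42.7947.
Self-financing check: at every node Δ·S+B equals the discounted successor values.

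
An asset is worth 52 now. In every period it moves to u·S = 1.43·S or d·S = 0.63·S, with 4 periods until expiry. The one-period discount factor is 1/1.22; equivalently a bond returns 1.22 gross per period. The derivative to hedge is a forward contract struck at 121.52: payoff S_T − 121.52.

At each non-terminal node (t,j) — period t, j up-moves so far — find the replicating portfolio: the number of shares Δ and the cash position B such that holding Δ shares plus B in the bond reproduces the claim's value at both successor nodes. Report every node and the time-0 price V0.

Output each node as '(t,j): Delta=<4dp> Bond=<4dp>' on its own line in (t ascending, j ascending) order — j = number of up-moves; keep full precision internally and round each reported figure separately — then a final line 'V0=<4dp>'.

No-arbitrage ⇒ martingale measure with p* = (R−d)/(u−d) = 0.7375.
Terminal values V(4,·): V(4,0)=-113.3285, V(4,1)=-102.9265, V(4,2)=-79.3157, V(4,3)=-25.7230, V(4,4)=95.9240
  t=3,j=0: stock 13.0024 → up 18.5935 (V=-102.9265), down 8.1915 (V=-113.3285). Price -86.6041; hedge Δ=1.0000, bond B=-99.6066.
  t=3,j=1: stock 29.5135 → up 42.2043 (V=-79.3157), down 18.5935 (V=-102.9265). Price -70.0931; hedge Δ=1.0000, bond B=-99.6066.
  t=3,j=2: stock 66.9909 → up 95.7970 (V=-25.7230), down 42.2043 (V=-79.3157). Price -32.6156; hedge Δ=1.0000, bond B=-99.6066.
  t=3,j=3: stock 152.0588 → up 217.4440 (V=95.9240), down 95.7970 (V=-25.7230). Price 52.4522; hedge Δ=1.0000, bond B=-99.6066.
  t=2,j=0: stock 20.6388 → up 29.5135 (V=-70.0931), down 13.0024 (V=-86.6041). Price -61.0059; hedge Δ=1.0000, bond B=-81.6447.
  t=2,j=1: stock 46.8468 → up 66.9909 (V=-32.6156), down 29.5135 (V=-70.0931). Price -34.7979; hedge Δ=1.0000, bond B=-81.6447.
  t=2,j=2: stock 106.3348 → up 152.0588 (V=52.4522), down 66.9909 (V=-32.6156). Price 24.6901; hedge Δ=1.0000, bond B=-81.6447.
  t=1,j=0: stock 32.7600 → up 46.8468 (V=-34.7979), down 20.6388 (V=-61.0059). Price -34.1619; hedge Δ=1.0000, bond B=-66.9219.
  t=1,j=1: stock 74.3600 → up 106.3348 (V=24.6901), down 46.8468 (V=-34.7979). Price 7.4381; hedge Δ=1.0000, bond B=-66.9219.
  t=0,j=0: stock 52.0000 → up 74.3600 (V=7.4381), down 32.7600 (V=-34.1619). Price -2.8540; hedge Δ=1.0000, bond B=-54.8540.
Self-financing check: at every node Δ·S+B equals the discounted successor values.

(0,0): Delta=1.0000 Bond=-54.8540
(1,0): Delta=1.0000 Bond=-66.9219
(1,1): Delta=1.0000 Bond=-66.9219
(2,0): Delta=1.0000 Bond=-81.6447
(2,1): Delta=1.0000 Bond=-81.6447
(2,2): Delta=1.0000 Bond=-81.6447
(3,0): Delta=1.0000 Bond=-99.6066
(3,1): Delta=1.0000 Bond=-99.6066
(3,2): Delta=1.0000 Bond=-99.6066
(3,3): Delta=1.0000 Bond=-99.6066
V0=-2.8540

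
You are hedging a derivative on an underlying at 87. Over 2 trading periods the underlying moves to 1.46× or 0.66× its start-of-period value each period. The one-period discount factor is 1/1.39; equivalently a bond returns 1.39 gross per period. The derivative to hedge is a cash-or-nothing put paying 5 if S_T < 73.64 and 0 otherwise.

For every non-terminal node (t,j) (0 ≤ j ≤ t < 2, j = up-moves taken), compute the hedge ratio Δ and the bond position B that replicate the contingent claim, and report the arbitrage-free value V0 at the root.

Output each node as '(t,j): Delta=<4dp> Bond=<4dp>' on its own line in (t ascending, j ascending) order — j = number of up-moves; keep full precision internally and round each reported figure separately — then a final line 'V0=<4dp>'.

The replicating-portfolio and risk-neutral prices coincide; use p* = (1.39−0.66)/(1.46−0.66) = 0.9125 for the latter.
Terminal values V(2,·): V(2,0)=5.0000, V(2,1)=0.0000, V(2,2)=0.0000
Node (1,0) S=57.4200: V=(p*·0.0000+(1−p*)·5.0000)/1.39=0.3147; Δ=(0.0000−5.0000)/(83.8332−37.8972)=-0.1088; B=V−Δ·S=6.5647
Node (1,1) S=127.0200: V=(p*·0.0000+(1−p*)·0.0000)/1.39=0.0000; Δ=(0.0000−0.0000)/(185.4492−83.8332)=0.0000; B=V−Δ·S=0.0000
Node (0,0) S=87.0000: V=(p*·0.0000+(1−p*)·0.3147)/1.39=0.0198; Δ=(0.0000−0.3147)/(127.0200−57.4200)=-0.0045; B=V−Δ·S=0.4132
Check: Δ(0,0)·S0 + B(0,0) = 0.0198 = V0.

(0,0): Delta=-0.0045 Bond=0.4132
(1,0): Delta=-0.1088 Bond=6.5647
(1,1): Delta=0.0000 Bond=0.0000
V0=0.0198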